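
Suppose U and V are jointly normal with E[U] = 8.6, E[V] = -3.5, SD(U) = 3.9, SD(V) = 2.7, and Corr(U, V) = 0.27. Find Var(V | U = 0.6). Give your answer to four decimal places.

6.7586

Var(V | U=x) = (1 − ρ²)·σ_V².
Var(V | U=0.6) = (2.7)²·(1 − (0.27)²) = 7.29·0.9271 = 6.7586.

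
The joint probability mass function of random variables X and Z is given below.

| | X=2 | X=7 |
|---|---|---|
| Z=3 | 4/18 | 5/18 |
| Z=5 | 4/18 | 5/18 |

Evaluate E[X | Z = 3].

P(Z = 3) = 1/2.
Σ X·P over the event = 2·(4/18) + 7·(5/18) = 43/18.
E[X | Z = 3] = (43/18) / (1/2) = 43/9.

43/9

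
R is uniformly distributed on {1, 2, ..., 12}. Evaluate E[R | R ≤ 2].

3/2

Given R ≤ 2, R is equally likely to be any of {1, 2}.
E[R | R ≤ 2] = (1 + 2) / 2 = 3/2.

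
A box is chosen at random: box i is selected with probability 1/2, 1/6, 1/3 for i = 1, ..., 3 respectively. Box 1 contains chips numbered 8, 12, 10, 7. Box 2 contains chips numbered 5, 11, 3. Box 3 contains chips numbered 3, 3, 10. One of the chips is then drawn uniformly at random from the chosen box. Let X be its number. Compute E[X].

179/24

E[X | box 1] = (8+12+10+7)/4 = 37/4.
E[X | box 2] = (5+11+3)/3 = 19/3.
E[X | box 3] = (3+3+10)/3 = 16/3.
By the law of total expectation,
E[X] = (1/2)·(37/4) + (1/6)·(19/3) + (1/3)·(16/3) = 179/24.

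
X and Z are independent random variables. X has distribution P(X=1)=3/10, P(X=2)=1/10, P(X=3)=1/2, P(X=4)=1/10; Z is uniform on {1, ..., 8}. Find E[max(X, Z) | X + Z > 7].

P(X + Z > 7) = 17/40.
Summing max(X,Z)·P(x,y) over outcomes with X + Z > 7 gives 113/40.
E[max(X, Z) | X + Z > 7] = (113/40) / (17/40) = 113/17.

113/17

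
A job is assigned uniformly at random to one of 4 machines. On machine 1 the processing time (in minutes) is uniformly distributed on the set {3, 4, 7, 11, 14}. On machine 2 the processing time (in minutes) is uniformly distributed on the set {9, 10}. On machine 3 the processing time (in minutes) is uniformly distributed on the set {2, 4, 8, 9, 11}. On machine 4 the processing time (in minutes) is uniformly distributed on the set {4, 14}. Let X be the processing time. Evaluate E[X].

331/40

E[X | machine 1] = (3+4+7+11+14)/5 = 39/5.
E[X | machine 2] = (9+10)/2 = 19/2.
E[X | machine 3] = (2+4+8+9+11)/5 = 34/5.
E[X | machine 4] = (4+14)/2 = 9.
By the law of total expectation,
E[X] = (1/4)·(39/5) + (1/4)·(19/2) + (1/4)·(34/5) + (1/4)·(9) = 331/40.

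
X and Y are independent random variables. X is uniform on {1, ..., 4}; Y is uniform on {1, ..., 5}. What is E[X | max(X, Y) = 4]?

22/7

Outcomes with max(X, Y) = 4: (1,4), (2,4), (3,4), (4,1), (4,2), (4,3), (4,4), each with probability 1/20.
E[X | max(X, Y) = 4] = (1 + 2 + 3 + 4 + 4 + 4 + 4) / 7 = 22/7.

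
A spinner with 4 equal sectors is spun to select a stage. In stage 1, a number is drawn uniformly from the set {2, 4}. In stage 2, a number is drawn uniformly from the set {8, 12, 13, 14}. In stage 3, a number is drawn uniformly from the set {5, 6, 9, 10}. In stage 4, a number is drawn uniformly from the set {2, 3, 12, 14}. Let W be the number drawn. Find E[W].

15/2

E[W | stage 1] = (2+4)/2 = 3.
E[W | stage 2] = (8+12+13+14)/4 = 47/4.
E[W | stage 3] = (5+6+9+10)/4 = 15/2.
E[W | stage 4] = (2+3+12+14)/4 = 31/4.
By the law of total expectation,
E[W] = (1/4)·(3) + (1/4)·(47/4) + (1/4)·(15/2) + (1/4)·(31/4) = 15/2.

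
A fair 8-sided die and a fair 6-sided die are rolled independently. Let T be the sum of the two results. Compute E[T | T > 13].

14

P(T > 13) = 1/48.
Σ over the event: 14·1/48 = 7/24.
E[T | T > 13] = (7/24) / (1/48) = 14.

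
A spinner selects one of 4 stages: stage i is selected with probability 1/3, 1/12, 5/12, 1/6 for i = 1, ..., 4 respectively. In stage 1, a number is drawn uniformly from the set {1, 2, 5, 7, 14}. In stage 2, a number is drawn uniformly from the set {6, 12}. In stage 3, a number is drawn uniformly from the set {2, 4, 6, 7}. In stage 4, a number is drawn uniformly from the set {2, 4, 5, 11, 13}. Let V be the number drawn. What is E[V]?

1399/240

E[V | stage 1] = (1+2+5+7+14)/5 = 29/5.
E[V | stage 2] = (6+12)/2 = 9.
E[V | stage 3] = (2+4+6+7)/4 = 19/4.
E[V | stage 4] = (2+4+5+11+13)/5 = 7.
By the law of total expectation,
E[V] = (1/3)·(29/5) + (1/12)·(9) + (5/12)·(19/4) + (1/6)·(7) = 1399/240.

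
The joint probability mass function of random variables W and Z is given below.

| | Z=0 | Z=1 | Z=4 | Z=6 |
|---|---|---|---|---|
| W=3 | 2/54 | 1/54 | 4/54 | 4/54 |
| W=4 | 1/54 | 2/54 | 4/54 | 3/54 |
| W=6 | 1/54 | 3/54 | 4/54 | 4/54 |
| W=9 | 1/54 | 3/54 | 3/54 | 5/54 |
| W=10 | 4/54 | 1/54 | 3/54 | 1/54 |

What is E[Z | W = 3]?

P(W = 3) = 11/54.
Σ Z·P over the event = 0·(2/54) + 1·(1/54) + 4·(4/54) + 6·(4/54) = 41/54.
E[Z | W = 3] = (41/54) / (11/54) = 41/11.

41/11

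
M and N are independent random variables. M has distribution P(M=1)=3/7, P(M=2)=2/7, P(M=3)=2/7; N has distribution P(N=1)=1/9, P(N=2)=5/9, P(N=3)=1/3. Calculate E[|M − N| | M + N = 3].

1

P(M + N = 3) = 17/63.
Summing |M−N|·P(x,y) over outcomes with M + N = 3 gives 17/63.
E[|M − N| | M + N = 3] = (17/63) / (17/63) = 1.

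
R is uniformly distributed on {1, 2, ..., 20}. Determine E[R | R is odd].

10

Given R is odd, R is equally likely to be any of {1, 3, 5, 7, 9, 11, 13, 15, 17, 19}.
E[R | R is odd] = (1 + 3 + 5 + 7 + 9 + 11 + 13 + 15 + 17 + 19) / 10 = 10.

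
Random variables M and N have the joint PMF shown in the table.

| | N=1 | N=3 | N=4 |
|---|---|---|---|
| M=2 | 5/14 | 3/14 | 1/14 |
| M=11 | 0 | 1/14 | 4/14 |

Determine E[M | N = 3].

17/4

P(N = 3) = 2/7.
Σ M·P over the event = 2·(3/14) + 11·(1/14) = 17/14.
E[M | N = 3] = (17/14) / (2/7) = 17/4.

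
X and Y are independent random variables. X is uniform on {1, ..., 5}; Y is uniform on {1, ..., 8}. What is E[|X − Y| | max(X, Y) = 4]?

Outcomes with max(X, Y) = 4: (1,4), (2,4), (3,4), (4,1), (4,2), (4,3), (4,4), each with probability 1/40.
E[|X − Y| | max(X, Y) = 4] = (3 + 2 + 1 + 3 + 2 + 1 + 0) / 7 = 12/7.

12/7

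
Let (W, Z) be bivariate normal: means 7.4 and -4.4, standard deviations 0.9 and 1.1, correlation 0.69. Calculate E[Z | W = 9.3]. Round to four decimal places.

-2.7977

The regression of Z on W has slope ρ·σ_Z/σ_W and passes through (μ_W, μ_Z).
E[Z | W=9.3] = -4.4 + (0.69)·(1.1/0.9)·(9.3 − (7.4)) = -4.4 + (0.84333)·(1.9) = -2.7977.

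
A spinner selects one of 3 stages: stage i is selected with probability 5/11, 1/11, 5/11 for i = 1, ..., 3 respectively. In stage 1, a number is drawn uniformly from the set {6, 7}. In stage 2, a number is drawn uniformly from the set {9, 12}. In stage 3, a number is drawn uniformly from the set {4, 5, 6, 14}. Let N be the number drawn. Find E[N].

317/44

E[N | stage 1] = (6+7)/2 = 13/2.
E[N | stage 2] = (9+12)/2 = 21/2.
E[N | stage 3] = (4+5+6+14)/4 = 29/4.
By the law of total expectation,
E[N] = (5/11)·(13/2) + (1/11)·(21/2) + (5/11)·(29/4) = 317/44.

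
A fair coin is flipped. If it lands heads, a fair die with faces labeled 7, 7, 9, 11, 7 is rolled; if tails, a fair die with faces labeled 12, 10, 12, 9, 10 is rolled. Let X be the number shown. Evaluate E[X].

47/5

E[X | heads] = (7+7+9+11+7)/5 = 41/5.
E[X | tails] = (12+10+12+9+10)/5 = 53/5.
By the law of total expectation,
E[X] = (1/2)·(41/5) + (1/2)·(53/5) = 47/5.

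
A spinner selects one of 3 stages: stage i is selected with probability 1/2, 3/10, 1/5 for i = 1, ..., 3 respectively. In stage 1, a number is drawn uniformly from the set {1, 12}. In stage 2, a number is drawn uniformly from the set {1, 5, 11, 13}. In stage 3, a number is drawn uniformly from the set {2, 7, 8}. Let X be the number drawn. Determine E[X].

199/30

E[X | stage 1] = (1+12)/2 = 13/2.
E[X | stage 2] = (1+5+11+13)/4 = 15/2.
E[X | stage 3] = (2+7+8)/3 = 17/3.
By the law of total expectation,
E[X] = (1/2)·(13/2) + (3/10)·(15/2) + (1/5)·(17/3) = 199/30.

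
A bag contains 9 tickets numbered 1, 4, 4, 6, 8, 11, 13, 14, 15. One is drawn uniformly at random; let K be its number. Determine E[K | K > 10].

53/4

P(K > 10) = 4/9.
Σ over the event: 11·1/9 + 13·1/9 + 14·1/9 + 15·1/9 = 53/9.
E[K | K > 10] = (53/9) / (4/9) = 53/4.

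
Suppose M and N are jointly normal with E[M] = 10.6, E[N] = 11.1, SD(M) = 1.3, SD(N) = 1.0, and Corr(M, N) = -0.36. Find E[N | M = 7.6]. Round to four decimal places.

The regression of N on M has slope ρ·σ_N/σ_M and passes through (μ_M, μ_N).
E[N | M=7.6] = 11.1 + (-0.36)·(1.0/1.3)·(7.6 − (10.6)) = 11.1 + (-0.27692)·(-3) = 11.9308.

11.9308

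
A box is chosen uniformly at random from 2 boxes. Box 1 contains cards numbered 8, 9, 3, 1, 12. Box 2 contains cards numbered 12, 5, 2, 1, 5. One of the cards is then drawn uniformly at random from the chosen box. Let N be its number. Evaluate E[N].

E[N | box 1] = (8+9+3+1+12)/5 = 33/5.
E[N | box 2] = (12+5+2+1+5)/5 = 5.
E[N] = (1/2)·(33/5) + (1/2)·(5) = 29/5.

29/5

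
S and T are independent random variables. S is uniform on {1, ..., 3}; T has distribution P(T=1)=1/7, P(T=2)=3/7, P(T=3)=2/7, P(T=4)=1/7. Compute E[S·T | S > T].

23/5

P(S > T) = 5/21.
Summing ST·P(x,y) over outcomes with S > T gives 23/21.
E[S·T | S > T] = (23/21) / (5/21) = 23/5.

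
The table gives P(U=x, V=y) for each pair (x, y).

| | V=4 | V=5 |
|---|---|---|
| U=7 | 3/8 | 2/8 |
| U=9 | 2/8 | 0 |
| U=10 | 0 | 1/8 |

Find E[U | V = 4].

39/5

P(V = 4) = 5/8.
Summing U·P(U=x,V=y) over the conditioning event gives 39/8.
E[U | V = 4] = (39/8) / (5/8) = 39/5.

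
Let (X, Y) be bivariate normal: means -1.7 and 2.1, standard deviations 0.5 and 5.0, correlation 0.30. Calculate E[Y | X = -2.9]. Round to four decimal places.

E[Y | X=x] = μ_Y + ρ(σ_Y/σ_X)(x − μ_X) for jointly normal variables.
E[Y | X=-2.9] = 2.1 + (0.30)·(5.0/0.5)·(-2.9 − (-1.7)) = 2.1 + (3)·(-1.2) = -1.5000.

-1.5000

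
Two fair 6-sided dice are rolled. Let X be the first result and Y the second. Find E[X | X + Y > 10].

17/3

P(X + Y > 10) = 1/12.
Summing X·P(x,y) over outcomes with X + Y > 10 gives 17/36.
E[X | X + Y > 10] = (17/36) / (1/12) = 17/3.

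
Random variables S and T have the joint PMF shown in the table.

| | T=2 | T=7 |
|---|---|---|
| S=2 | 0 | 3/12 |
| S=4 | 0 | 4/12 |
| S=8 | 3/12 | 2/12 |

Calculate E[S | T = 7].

P(T = 7) = 3/4.
Σ S·P over the event = 2·(3/12) + 4·(4/12) + 8·(2/12) = 19/6.
E[S | T = 7] = (19/6) / (3/4) = 38/9.

38/9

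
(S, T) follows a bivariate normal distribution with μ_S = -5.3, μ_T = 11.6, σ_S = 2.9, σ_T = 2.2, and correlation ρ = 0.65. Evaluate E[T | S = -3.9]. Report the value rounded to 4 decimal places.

12.2903

The regression of T on S has slope ρ·σ_T/σ_S and passes through (μ_S, μ_T).
E[T | S=-3.9] = 11.6 + (0.65)·(2.2/2.9)·(-3.9 − (-5.3)) = 11.6 + (0.4931)·(1.4) = 12.2903.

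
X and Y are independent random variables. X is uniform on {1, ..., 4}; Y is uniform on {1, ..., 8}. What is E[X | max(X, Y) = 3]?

Outcomes with max(X, Y) = 3: (1,3), (2,3), (3,1), (3,2), (3,3), each with probability 1/32.
E[X | max(X, Y) = 3] = (1 + 2 + 3 + 3 + 3) / 5 = 12/5.

12/5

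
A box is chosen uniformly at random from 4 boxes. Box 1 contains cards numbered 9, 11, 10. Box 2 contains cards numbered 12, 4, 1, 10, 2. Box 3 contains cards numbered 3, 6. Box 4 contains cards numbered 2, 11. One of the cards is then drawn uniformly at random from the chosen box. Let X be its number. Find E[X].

E[X | box 1] = (9+11+10)/3 = 10.
E[X | box 2] = (12+4+1+10+2)/5 = 29/5.
E[X | box 3] = (3+6)/2 = 9/2.
E[X | box 4] = (2+11)/2 = 13/2.
E[X] = (1/4)·(10) + (1/4)·(29/5) + (1/4)·(9/2) + (1/4)·(13/2) = 67/10.

67/10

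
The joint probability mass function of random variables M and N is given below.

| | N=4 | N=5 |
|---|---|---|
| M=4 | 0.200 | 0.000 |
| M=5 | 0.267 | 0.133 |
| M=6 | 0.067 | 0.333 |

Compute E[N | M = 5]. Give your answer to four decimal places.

P(M = 5) = 0.400.
Σ N·P over the event = 4·(0.267) + 5·(0.133) = 1.733.
E[N | M = 5] = (1.733) / (0.400) = 4.3325.

4.3325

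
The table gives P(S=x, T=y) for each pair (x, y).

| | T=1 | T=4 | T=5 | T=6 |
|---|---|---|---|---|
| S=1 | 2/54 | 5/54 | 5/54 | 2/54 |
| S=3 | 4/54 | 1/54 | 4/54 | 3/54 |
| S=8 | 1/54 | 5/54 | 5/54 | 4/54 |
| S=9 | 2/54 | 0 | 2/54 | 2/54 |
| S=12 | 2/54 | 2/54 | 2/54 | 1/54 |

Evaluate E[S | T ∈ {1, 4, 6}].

209/36

P(T ∈ {1, 4, 6}) = 2/3.
Summing S·P(S=x,T=y) over the conditioning event gives 209/54.
E[S | T ∈ {1, 4, 6}] = (209/54) / (2/3) = 209/36.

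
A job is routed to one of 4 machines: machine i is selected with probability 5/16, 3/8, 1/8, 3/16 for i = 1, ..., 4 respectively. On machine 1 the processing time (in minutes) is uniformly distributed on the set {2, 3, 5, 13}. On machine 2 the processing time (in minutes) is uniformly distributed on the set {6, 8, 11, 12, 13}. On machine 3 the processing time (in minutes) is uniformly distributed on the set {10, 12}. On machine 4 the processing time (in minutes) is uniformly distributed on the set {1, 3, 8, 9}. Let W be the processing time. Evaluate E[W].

253/32

E[W | machine 1] = (2+3+5+13)/4 = 23/4.
E[W | machine 2] = (6+8+11+12+13)/5 = 10.
E[W | machine 3] = (10+12)/2 = 11.
E[W | machine 4] = (1+3+8+9)/4 = 21/4.
By the law of total expectation,
E[W] = (5/16)·(23/4) + (3/8)·(10) + (1/8)·(11) + (3/16)·(21/4) = 253/32.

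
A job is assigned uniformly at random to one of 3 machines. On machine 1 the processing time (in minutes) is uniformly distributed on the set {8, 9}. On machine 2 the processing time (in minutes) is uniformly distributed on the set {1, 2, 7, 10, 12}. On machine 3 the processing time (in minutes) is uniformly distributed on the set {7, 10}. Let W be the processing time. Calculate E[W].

E[W | machine 1] = (8+9)/2 = 17/2.
E[W | machine 2] = (1+2+7+10+12)/5 = 32/5.
E[W | machine 3] = (7+10)/2 = 17/2.
By the law of total expectation,
E[W] = (1/3)·(17/2) + (1/3)·(32/5) + (1/3)·(17/2) = 39/5.

39/5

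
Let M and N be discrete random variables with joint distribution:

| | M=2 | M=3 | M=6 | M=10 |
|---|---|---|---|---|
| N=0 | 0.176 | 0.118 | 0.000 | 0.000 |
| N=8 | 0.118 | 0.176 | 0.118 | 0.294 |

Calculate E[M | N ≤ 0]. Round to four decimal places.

P(N ≤ 0) = 0.294.
Σ M·P over the event = 2·(0.176) + 3·(0.118) = 0.706.
E[M | N ≤ 0] = (0.706) / (0.294) = 2.4014.

2.4014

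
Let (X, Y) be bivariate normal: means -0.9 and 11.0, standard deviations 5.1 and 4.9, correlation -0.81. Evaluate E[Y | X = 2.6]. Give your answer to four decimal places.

8.2762

E[Y | X=x] = μ_Y + ρ(σ_Y/σ_X)(x − μ_X) for jointly normal variables.
E[Y | X=2.6] = 11.0 + (-0.81)·(4.9/5.1)·(2.6 − (-0.9)) = 11.0 + (-0.77824)·(3.5) = 8.2762.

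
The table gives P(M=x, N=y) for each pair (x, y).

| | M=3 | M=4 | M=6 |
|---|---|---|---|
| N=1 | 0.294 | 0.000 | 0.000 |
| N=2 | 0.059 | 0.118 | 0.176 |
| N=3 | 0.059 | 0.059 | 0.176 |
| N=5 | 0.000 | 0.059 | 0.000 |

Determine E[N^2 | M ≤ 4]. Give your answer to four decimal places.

P(M ≤ 4) = 0.648.
Σ N^2·P over the event = 1·(0.294) + 4·(0.059) + 9·(0.059) + 4·(0.118) + 9·(0.059) + 25·(0.059) = 3.539.
E[N^2 | M ≤ 4] = (3.539) / (0.648) = 5.4614.

5.4614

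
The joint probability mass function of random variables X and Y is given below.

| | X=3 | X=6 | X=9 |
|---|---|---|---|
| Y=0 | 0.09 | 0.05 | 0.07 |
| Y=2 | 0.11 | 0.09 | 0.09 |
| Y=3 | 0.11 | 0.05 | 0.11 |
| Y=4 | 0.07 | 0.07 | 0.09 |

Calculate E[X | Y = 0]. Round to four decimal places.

P(Y = 0) = 0.21.
Σ X·P over the event = 3·(0.09) + 6·(0.05) + 9·(0.07) = 1.20.
E[X | Y = 0] = (1.20) / (0.21) = 5.7143.

5.7143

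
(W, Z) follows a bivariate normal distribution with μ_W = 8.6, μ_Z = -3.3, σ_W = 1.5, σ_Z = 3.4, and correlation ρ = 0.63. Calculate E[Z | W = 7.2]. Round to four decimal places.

-5.2992

For a bivariate normal, E[Z | W=x] = μ_Z + ρ·(σ_Z/σ_W)·(x − μ_W).
E[Z | W=7.2] = -3.3 + (0.63)·(3.4/1.5)·(7.2 − (8.6)) = -3.3 + (1.428)·(-1.4) = -5.2992.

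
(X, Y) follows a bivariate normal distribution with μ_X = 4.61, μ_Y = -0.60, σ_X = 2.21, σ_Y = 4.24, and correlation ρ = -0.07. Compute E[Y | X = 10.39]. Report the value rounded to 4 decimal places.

-1.3762

For a bivariate normal, E[Y | X=x] = μ_Y + ρ·(σ_Y/σ_X)·(x − μ_X).
E[Y | X=10.39] = -0.60 + (-0.07)·(4.24/2.21)·(10.39 − (4.61)) = -0.60 + (-0.134299)·(5.78) = -1.3762.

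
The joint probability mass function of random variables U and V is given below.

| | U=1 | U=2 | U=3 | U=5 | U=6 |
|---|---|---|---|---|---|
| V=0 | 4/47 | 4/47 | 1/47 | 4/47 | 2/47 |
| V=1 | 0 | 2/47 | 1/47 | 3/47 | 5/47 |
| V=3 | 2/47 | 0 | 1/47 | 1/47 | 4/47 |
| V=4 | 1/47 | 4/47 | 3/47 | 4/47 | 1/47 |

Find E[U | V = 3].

P(V = 3) = 8/47.
Summing U·P(U=x,V=y) over the conditioning event gives 34/47.
E[U | V = 3] = (34/47) / (8/47) = 17/4.

17/4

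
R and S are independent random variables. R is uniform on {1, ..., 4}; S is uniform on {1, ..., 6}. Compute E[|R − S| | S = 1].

Outcomes with S = 1: (1,1), (2,1), (3,1), (4,1), each with probability 1/24.
E[|R − S| | S = 1] = (0 + 1 + 2 + 3) / 4 = 3/2.

3/2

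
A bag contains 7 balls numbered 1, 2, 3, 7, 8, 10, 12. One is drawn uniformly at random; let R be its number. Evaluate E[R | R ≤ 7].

P(R ≤ 7) = 4/7.
Σ over the event: 1·1/7 + 2·1/7 + 3·1/7 + 7·1/7 = 13/7.
E[R | R ≤ 7] = (13/7) / (4/7) = 13/4.

13/4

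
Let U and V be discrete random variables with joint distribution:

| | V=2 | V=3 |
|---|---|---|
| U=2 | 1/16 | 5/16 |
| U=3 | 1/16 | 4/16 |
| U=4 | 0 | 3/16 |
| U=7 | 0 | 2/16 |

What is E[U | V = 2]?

P(V = 2) = 1/8.
Σ U·P over the event = 2·(1/16) + 3·(1/16) = 5/16.
E[U | V = 2] = (5/16) / (1/8) = 5/2.

5/2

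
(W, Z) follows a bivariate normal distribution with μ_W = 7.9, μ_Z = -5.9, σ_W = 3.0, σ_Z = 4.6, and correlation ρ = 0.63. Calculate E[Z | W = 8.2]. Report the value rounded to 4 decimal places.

E[Z | W=x] = μ_Z + ρ(σ_Z/σ_W)(x − μ_W) for jointly normal variables.
E[Z | W=8.2] = -5.9 + (0.63)·(4.6/3.0)·(8.2 − (7.9)) = -5.9 + (0.966)·(0.3) = -5.6102.

-5.6102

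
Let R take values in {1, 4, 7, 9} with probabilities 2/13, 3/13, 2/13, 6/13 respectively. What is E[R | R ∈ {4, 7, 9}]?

P(R ∈ {4, 7, 9}) = 11/13.
Σ over the event: 4·3/13 + 7·2/13 + 9·6/13 = 80/13.
E[R | R ∈ {4, 7, 9}] = (80/13) / (11/13) = 80/11.

80/11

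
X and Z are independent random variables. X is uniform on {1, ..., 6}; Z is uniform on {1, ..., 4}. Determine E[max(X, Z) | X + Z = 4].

Outcomes with X + Z = 4: (1,3), (2,2), (3,1), each with probability 1/24.
E[max(X, Z) | X + Z = 4] = (3 + 2 + 3) / 3 = 8/3.

8/3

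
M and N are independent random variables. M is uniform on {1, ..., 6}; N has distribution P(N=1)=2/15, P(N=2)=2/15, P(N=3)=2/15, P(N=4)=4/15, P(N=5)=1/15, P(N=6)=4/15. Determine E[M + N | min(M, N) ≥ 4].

10

P(min(M, N) ≥ 4) = 3/10.
Summing (M+N)·P(x,y) over outcomes with min(M, N) ≥ 4 gives 3.
E[M + N | min(M, N) ≥ 4] = (3) / (3/10) = 10.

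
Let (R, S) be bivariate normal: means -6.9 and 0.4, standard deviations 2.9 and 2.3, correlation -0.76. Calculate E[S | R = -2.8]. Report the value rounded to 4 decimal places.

E[S | R=x] = μ_S + ρ(σ_S/σ_R)(x − μ_R) for jointly normal variables.
E[S | R=-2.8] = 0.4 + (-0.76)·(2.3/2.9)·(-2.8 − (-6.9)) = 0.4 + (-0.60276)·(4.1) = -2.0713.

-2.0713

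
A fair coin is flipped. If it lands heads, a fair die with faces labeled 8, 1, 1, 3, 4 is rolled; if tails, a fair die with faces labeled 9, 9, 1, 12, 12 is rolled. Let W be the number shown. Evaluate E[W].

E[W | heads] = (8+1+1+3+4)/5 = 17/5.
E[W | tails] = (9+9+1+12+12)/5 = 43/5.
By the law of total expectation,
E[W] = (1/2)·(17/5) + (1/2)·(43/5) = 6.

6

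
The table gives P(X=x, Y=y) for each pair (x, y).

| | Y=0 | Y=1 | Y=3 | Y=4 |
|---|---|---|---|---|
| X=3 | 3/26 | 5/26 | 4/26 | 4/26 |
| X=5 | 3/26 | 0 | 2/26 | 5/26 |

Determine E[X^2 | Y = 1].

9

P(Y = 1) = 5/26.
Σ X^2·P over the event = 9·(5/26) = 45/26.
E[X^2 | Y = 1] = (45/26) / (5/26) = 9.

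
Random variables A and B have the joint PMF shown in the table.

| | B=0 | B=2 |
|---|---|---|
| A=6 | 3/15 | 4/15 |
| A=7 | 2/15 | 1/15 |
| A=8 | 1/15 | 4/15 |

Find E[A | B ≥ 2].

7

P(B ≥ 2) = 3/5.
Summing A·P(A=x,B=y) over the conditioning event gives 21/5.
E[A | B ≥ 2] = (21/5) / (3/5) = 7.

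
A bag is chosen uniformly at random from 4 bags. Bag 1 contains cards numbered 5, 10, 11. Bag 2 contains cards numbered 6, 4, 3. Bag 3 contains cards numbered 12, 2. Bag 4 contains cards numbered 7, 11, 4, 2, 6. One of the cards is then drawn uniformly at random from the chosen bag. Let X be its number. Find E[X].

E[X | bag 1] = (5+10+11)/3 = 26/3.
E[X | bag 2] = (6+4+3)/3 = 13/3.
E[X | bag 3] = (12+2)/2 = 7.
E[X | bag 4] = (7+11+4+2+6)/5 = 6.
E[X] = (1/4)·(26/3) + (1/4)·(13/3) + (1/4)·(7) + (1/4)·(6) = 13/2.

13/2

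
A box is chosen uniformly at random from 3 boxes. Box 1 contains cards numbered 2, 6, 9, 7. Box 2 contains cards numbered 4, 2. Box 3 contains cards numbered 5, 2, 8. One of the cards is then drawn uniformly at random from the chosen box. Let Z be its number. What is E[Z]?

E[Z | box 1] = (2+6+9+7)/4 = 6.
E[Z | box 2] = (4+2)/2 = 3.
E[Z | box 3] = (5+2+8)/3 = 5.
E[Z] = (1/3)·(6) + (1/3)·(3) + (1/3)·(5) = 14/3.

14/3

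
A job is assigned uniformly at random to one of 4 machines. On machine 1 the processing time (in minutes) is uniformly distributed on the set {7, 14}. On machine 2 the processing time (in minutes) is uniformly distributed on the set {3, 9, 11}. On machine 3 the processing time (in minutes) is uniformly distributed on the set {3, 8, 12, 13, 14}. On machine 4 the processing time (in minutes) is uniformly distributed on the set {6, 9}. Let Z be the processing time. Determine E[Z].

E[Z | machine 1] = (7+14)/2 = 21/2.
E[Z | machine 2] = (3+9+11)/3 = 23/3.
E[Z | machine 3] = (3+8+12+13+14)/5 = 10.
E[Z | machine 4] = (6+9)/2 = 15/2.
By the law of total expectation,
E[Z] = (1/4)·(21/2) + (1/4)·(23/3) + (1/4)·(10) + (1/4)·(15/2) = 107/12.

107/12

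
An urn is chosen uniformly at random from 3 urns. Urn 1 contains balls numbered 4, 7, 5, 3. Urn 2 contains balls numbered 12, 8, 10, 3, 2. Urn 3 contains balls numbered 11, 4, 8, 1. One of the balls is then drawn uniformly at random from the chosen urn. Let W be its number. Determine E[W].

E[W | urn 1] = (4+7+5+3)/4 = 19/4.
E[W | urn 2] = (12+8+10+3+2)/5 = 7.
E[W | urn 3] = (11+4+8+1)/4 = 6.
By the law of total expectation,
E[W] = (1/3)·(19/4) + (1/3)·(7) + (1/3)·(6) = 71/12.

71/12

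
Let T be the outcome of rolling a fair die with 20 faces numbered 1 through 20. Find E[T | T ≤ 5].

3

Given T ≤ 5, T is equally likely to be any of {1, 2, 3, 4, 5}.
E[T | T ≤ 5] = (1 + 2 + 3 + 4 + 5) / 5 = 3.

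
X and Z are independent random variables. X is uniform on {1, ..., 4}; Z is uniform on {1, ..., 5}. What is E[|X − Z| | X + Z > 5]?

P(X + Z > 5) = 1/2.
Summing |X−Z|·P(x,y) over outcomes with X + Z > 5 gives 4/5.
E[|X − Z| | X + Z > 5] = (4/5) / (1/2) = 8/5.

8/5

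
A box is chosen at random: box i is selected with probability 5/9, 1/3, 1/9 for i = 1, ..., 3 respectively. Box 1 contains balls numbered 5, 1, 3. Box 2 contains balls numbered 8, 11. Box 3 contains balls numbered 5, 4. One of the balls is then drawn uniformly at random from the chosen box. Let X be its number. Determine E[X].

E[X | box 1] = (5+1+3)/3 = 3.
E[X | box 2] = (8+11)/2 = 19/2.
E[X | box 3] = (5+4)/2 = 9/2.
By the law of total expectation,
E[X] = (5/9)·(3) + (1/3)·(19/2) + (1/9)·(9/2) = 16/3.

16/3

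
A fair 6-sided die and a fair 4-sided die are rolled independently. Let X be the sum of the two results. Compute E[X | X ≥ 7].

P(X ≥ 7) = 5/12.
Σ over the event: 7·1/6 + 8·1/8 + 9·1/12 + 10·1/24 = 10/3.
E[X | X ≥ 7] = (10/3) / (5/12) = 8.

8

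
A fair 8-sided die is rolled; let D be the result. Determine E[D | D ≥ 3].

Given D ≥ 3, D is equally likely to be any of {3, 4, 5, 6, 7, 8}.
E[D | D ≥ 3] = (3 + 4 + 5 + 6 + 7 + 8) / 6 = 11/2.

11/2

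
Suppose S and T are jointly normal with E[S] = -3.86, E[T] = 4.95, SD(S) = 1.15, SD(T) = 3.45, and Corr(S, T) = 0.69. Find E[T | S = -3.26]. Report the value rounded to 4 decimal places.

E[T | S=x] = μ_T + ρ(σ_T/σ_S)(x − μ_S) for jointly normal variables.
E[T | S=-3.26] = 4.95 + (0.69)·(3.45/1.15)·(-3.26 − (-3.86)) = 4.95 + (2.07)·(0.6) = 6.1920.

6.1920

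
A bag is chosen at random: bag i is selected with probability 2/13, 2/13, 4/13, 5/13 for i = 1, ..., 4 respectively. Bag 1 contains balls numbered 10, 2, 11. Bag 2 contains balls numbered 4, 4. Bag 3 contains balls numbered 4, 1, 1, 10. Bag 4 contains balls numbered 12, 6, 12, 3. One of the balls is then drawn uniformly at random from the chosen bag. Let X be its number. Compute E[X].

967/156

E[X | bag 1] = (10+2+11)/3 = 23/3.
E[X | bag 2] = (4+4)/2 = 4.
E[X | bag 3] = (4+1+1+10)/4 = 4.
E[X | bag 4] = (12+6+12+3)/4 = 33/4.
E[X] = (2/13)·(23/3) + (2/13)·(4) + (4/13)·(4) + (5/13)·(33/4) = 967/156.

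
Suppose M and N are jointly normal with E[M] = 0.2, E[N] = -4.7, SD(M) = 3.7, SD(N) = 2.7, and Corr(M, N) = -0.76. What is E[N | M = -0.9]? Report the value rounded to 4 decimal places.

-4.0899

E[N | M=x] = μ_N + ρ(σ_N/σ_M)(x − μ_M) for jointly normal variables.
E[N | M=-0.9] = -4.7 + (-0.76)·(2.7/3.7)·(-0.9 − (0.2)) = -4.7 + (-0.554595)·(-1.1) = -4.0899.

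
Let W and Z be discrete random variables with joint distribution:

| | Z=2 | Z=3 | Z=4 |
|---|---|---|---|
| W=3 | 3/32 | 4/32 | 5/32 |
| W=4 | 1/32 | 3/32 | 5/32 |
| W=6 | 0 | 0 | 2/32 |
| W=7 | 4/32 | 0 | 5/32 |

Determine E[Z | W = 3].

19/6

P(W = 3) = 3/8.
Σ Z·P over the event = 2·(3/32) + 3·(4/32) + 4·(5/32) = 19/16.
E[Z | W = 3] = (19/16) / (3/8) = 19/6.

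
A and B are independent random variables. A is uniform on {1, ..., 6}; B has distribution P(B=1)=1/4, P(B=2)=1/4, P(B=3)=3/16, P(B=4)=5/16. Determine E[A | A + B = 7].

71/16

P(A + B = 7) = 1/6.
Summing A·P(x,y) over outcomes with A + B = 7 gives 71/96.
E[A | A + B = 7] = (71/96) / (1/6) = 71/16.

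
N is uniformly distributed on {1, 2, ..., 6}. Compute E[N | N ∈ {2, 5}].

P(N ∈ {2, 5}) = 1/3.
Σ over the event: 2·1/6 + 5·1/6 = 7/6.
E[N | N ∈ {2, 5}] = (7/6) / (1/3) = 7/2.

7/2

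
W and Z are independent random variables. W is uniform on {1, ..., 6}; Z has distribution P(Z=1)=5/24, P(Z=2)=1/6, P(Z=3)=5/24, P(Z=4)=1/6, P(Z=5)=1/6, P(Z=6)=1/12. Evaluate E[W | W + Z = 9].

P(W + Z = 9) = 5/48.
Summing W·P(x,y) over outcomes with W + Z = 9 gives 1/2.
E[W | W + Z = 9] = (1/2) / (5/48) = 24/5.

24/5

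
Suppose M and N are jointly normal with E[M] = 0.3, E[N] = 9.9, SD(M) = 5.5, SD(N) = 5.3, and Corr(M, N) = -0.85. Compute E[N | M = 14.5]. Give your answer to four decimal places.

-1.7311

For a bivariate normal, E[N | M=x] = μ_N + ρ·(σ_N/σ_M)·(x − μ_M).
E[N | M=14.5] = 9.9 + (-0.85)·(5.3/5.5)·(14.5 − (0.3)) = 9.9 + (-0.81909)·(14.2) = -1.7311.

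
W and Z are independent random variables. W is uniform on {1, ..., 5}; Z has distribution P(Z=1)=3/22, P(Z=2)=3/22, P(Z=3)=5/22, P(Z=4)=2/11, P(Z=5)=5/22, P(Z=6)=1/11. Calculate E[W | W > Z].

P(W > Z) = 7/22.
Summing W·P(x,y) over outcomes with W > Z gives 13/10.
E[W | W > Z] = (13/10) / (7/22) = 143/35.

143/35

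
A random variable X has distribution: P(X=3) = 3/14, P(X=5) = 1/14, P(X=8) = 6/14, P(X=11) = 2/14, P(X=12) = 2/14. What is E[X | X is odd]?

6

P(X is odd) = 3/7.
Σ over the event: 3·3/14 + 5·1/14 + 11·1/7 = 18/7.
E[X | X is odd] = (18/7) / (3/7) = 6.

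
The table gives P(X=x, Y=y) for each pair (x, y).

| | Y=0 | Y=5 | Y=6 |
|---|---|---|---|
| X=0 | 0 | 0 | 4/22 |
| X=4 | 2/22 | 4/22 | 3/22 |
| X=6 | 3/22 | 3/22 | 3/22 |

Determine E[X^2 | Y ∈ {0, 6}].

P(Y ∈ {0, 6}) = 15/22.
Summing X^2·P(X=x,Y=y) over the conditioning event gives 148/11.
E[X^2 | Y ∈ {0, 6}] = (148/11) / (15/22) = 296/15.

296/15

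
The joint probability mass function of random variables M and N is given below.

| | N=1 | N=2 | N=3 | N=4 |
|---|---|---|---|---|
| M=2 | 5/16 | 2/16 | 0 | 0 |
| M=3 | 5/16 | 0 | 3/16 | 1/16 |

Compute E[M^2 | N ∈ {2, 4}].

P(N ∈ {2, 4}) = 3/16.
Σ M^2·P over the event = 4·(2/16) + 9·(1/16) = 17/16.
E[M^2 | N ∈ {2, 4}] = (17/16) / (3/16) = 17/3.

17/3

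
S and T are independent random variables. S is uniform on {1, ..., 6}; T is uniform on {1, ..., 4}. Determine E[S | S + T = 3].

Outcomes with S + T = 3: (1,2), (2,1), each with probability 1/24.
E[S | S + T = 3] = (1 + 2) / 2 = 3/2.

3/2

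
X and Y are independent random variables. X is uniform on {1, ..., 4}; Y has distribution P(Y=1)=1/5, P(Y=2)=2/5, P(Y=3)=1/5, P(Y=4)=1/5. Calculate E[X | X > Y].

P(X > Y) = 2/5.
Summing X·P(x,y) over outcomes with X > Y gives 27/20.
E[X | X > Y] = (27/20) / (2/5) = 27/8.

27/8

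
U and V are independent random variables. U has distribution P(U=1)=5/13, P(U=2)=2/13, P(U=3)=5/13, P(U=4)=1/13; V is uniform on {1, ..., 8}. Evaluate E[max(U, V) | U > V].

46/15

P(U > V) = 15/104.
Summing max(U,V)·P(x,y) over outcomes with U > V gives 23/52.
E[max(U, V) | U > V] = (23/52) / (15/104) = 46/15.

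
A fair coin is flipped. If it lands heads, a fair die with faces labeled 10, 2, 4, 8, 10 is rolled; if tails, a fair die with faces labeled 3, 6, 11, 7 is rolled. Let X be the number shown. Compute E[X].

271/40

E[X | heads] = (10+2+4+8+10)/5 = 34/5.
E[X | tails] = (3+6+11+7)/4 = 27/4.
By the law of total expectation,
E[X] = (1/2)·(34/5) + (1/2)·(27/4) = 271/40.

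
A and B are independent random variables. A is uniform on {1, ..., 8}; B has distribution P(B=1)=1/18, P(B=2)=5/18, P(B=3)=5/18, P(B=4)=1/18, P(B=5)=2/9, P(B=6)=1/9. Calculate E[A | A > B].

245/41

P(A > B) = 41/72.
Summing A·P(x,y) over outcomes with A > B gives 245/72.
E[A | A > B] = (245/72) / (41/72) = 245/41.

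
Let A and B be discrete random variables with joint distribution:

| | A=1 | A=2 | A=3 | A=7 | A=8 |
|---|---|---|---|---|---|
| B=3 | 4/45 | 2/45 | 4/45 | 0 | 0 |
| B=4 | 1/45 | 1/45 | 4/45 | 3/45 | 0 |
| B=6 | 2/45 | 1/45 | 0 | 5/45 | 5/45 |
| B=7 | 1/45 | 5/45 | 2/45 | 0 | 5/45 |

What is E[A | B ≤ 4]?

56/19

P(B ≤ 4) = 19/45.
Σ A·P over the event = 1·(4/45) + 1·(1/45) + 2·(2/45) + 2·(1/45) + 3·(4/45) + 3·(4/45) + 7·(3/45) = 56/45.
E[A | B ≤ 4] = (56/45) / (19/45) = 56/19.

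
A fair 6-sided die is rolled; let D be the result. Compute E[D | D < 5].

Given D < 5, D is equally likely to be any of {1, 2, 3, 4}.
E[D | D < 5] = (1 + 2 + 3 + 4) / 4 = 5/2.

5/2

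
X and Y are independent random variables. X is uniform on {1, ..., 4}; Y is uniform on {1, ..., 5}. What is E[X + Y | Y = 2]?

9/2

Outcomes with Y = 2: (1,2), (2,2), (3,2), (4,2), each with probability 1/20.
E[X + Y | Y = 2] = (3 + 4 + 5 + 6) / 4 = 9/2.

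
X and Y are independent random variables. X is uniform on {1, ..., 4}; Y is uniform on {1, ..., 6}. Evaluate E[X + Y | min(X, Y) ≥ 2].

P(min(X, Y) ≥ 2) = 5/8.
Summing (X+Y)·P(x,y) over outcomes with min(X, Y) ≥ 2 gives 35/8.
E[X + Y | min(X, Y) ≥ 2] = (35/8) / (5/8) = 7.

7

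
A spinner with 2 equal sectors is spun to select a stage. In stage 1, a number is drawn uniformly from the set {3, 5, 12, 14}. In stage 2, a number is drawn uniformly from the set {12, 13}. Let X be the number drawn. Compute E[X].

E[X | stage 1] = (3+5+12+14)/4 = 17/2.
E[X | stage 2] = (12+13)/2 = 25/2.
E[X] = (1/2)·(17/2) + (1/2)·(25/2) = 21/2.

21/2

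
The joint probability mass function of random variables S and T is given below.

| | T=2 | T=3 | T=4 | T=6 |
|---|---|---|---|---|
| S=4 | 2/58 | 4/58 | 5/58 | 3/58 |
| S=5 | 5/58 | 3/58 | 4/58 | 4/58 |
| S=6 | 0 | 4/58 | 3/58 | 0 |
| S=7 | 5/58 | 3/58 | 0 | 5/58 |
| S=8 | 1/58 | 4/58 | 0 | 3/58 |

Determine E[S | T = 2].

76/13

P(T = 2) = 13/58.
Σ S·P over the event = 4·(2/58) + 5·(5/58) + 7·(5/58) + 8·(1/58) = 38/29.
E[S | T = 2] = (38/29) / (13/58) = 76/13.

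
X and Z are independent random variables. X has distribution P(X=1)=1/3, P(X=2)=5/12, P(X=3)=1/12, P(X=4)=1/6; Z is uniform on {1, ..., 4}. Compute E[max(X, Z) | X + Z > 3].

P(X + Z > 3) = 35/48.
Summing max(X,Z)·P(x,y) over outcomes with X + Z > 3 gives 59/24.
E[max(X, Z) | X + Z > 3] = (59/24) / (35/48) = 118/35.

118/35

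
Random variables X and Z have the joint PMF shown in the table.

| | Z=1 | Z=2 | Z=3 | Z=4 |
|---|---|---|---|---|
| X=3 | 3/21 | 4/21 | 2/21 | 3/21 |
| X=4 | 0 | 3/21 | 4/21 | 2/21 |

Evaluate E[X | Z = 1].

3

P(Z = 1) = 1/7.
Σ X·P over the event = 3·(3/21) = 3/7.
E[X | Z = 1] = (3/7) / (1/7) = 3.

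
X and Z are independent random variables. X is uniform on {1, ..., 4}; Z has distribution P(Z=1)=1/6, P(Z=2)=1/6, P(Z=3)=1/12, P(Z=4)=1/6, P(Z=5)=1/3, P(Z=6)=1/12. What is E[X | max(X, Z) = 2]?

5/3

P(max(X, Z) = 2) = 1/8.
Summing X·P(x,y) over outcomes with max(X, Z) = 2 gives 5/24.
E[X | max(X, Z) = 2] = (5/24) / (1/8) = 5/3.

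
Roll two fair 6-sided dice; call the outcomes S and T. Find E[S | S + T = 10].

5

Outcomes with S + T = 10: (4,6), (5,5), (6,4), each with probability 1/36.
E[S | S + T = 10] = (4 + 5 + 6) / 3 = 5.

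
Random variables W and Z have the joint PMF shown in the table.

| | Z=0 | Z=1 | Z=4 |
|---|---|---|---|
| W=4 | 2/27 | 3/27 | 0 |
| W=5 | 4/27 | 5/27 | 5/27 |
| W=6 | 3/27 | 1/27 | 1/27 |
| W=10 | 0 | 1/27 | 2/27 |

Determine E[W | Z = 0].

46/9

P(Z = 0) = 1/3.
Σ W·P over the event = 4·(2/27) + 5·(4/27) + 6·(3/27) = 46/27.
E[W | Z = 0] = (46/27) / (1/3) = 46/9.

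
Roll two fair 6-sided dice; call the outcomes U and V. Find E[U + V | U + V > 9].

Outcomes with U + V > 9: (4,6), (5,5), (5,6), (6,4), (6,5), (6,6), each with probability 1/36.
E[U + V | U + V > 9] = (10 + 10 + 11 + 10 + 11 + 12) / 6 = 32/3.

32/3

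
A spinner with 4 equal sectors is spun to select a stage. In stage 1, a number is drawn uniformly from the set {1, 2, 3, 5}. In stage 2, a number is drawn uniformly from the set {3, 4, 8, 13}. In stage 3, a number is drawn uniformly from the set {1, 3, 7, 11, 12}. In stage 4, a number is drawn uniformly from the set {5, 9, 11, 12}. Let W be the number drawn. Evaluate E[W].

129/20

E[W | stage 1] = (1+2+3+5)/4 = 11/4.
E[W | stage 2] = (3+4+8+13)/4 = 7.
E[W | stage 3] = (1+3+7+11+12)/5 = 34/5.
E[W | stage 4] = (5+9+11+12)/4 = 37/4.
By the law of total expectation,
E[W] = (1/4)·(11/4) + (1/4)·(7) + (1/4)·(34/5) + (1/4)·(37/4) = 129/20.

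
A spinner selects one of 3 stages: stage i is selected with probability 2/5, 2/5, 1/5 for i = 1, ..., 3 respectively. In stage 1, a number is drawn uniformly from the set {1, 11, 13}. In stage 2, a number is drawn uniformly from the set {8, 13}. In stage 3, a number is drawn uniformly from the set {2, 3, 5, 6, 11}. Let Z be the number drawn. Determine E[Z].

646/75

E[Z | stage 1] = (1+11+13)/3 = 25/3.
E[Z | stage 2] = (8+13)/2 = 21/2.
E[Z | stage 3] = (2+3+5+6+11)/5 = 27/5.
By the law of total expectation,
E[Z] = (2/5)·(25/3) + (2/5)·(21/2) + (1/5)·(27/5) = 646/75.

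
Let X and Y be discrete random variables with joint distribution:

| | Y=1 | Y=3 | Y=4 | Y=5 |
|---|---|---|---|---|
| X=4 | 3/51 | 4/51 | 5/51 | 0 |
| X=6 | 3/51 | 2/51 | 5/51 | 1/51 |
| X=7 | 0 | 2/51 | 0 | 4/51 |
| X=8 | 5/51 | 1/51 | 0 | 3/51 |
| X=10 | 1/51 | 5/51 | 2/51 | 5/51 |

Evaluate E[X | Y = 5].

P(Y = 5) = 13/51.
Summing X·P(X=x,Y=y) over the conditioning event gives 36/17.
E[X | Y = 5] = (36/17) / (13/51) = 108/13.

108/13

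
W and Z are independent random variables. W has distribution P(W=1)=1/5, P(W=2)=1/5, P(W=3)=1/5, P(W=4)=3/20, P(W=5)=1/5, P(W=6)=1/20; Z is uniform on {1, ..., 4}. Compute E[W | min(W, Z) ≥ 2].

29/8

P(min(W, Z) ≥ 2) = 3/5.
Summing W·P(x,y) over outcomes with min(W, Z) ≥ 2 gives 87/40.
E[W | min(W, Z) ≥ 2] = (87/40) / (3/5) = 29/8.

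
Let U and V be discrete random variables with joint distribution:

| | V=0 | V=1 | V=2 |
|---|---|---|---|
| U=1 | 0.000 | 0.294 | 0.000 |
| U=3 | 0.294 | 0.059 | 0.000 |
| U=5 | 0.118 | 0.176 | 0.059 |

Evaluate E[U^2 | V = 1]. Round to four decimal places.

P(V = 1) = 0.529.
Σ U^2·P over the event = 1·(0.294) + 9·(0.059) + 25·(0.176) = 5.225.
E[U^2 | V = 1] = (5.225) / (0.529) = 9.8771.

9.8771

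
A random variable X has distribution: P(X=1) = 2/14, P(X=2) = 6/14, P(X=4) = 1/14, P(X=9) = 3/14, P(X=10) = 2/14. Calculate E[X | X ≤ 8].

2

P(X ≤ 8) = 9/14.
Σ over the event: 1·1/7 + 2·3/7 + 4·1/14 = 9/7.
E[X | X ≤ 8] = (9/7) / (9/14) = 2.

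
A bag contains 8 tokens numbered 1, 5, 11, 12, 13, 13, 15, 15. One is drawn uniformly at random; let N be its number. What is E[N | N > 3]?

12

P(N > 3) = 7/8.
Σ over the event: 5·1/8 + 11·1/8 + 12·1/8 + 13·1/4 + 15·1/4 = 21/2.
E[N | N > 3] = (21/2) / (7/8) = 12.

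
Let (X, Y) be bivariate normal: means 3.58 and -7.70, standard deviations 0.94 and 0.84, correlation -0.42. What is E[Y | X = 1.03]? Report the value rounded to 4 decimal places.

-6.7429

For a bivariate normal, E[Y | X=x] = μ_Y + ρ·(σ_Y/σ_X)·(x − μ_X).
E[Y | X=1.03] = -7.70 + (-0.42)·(0.84/0.94)·(1.03 − (3.58)) = -7.70 + (-0.37532)·(-2.55) = -6.7429.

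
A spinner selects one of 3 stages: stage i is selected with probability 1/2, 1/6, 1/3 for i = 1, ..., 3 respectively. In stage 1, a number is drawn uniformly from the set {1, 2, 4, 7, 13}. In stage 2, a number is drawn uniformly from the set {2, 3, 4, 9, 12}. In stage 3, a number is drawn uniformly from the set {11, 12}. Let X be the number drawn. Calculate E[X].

113/15

E[X | stage 1] = (1+2+4+7+13)/5 = 27/5.
E[X | stage 2] = (2+3+4+9+12)/5 = 6.
E[X | stage 3] = (11+12)/2 = 23/2.
E[X] = (1/2)·(27/5) + (1/6)·(6) + (1/3)·(23/2) = 113/15.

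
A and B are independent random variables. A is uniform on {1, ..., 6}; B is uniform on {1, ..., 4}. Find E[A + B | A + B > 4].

P(A + B > 4) = 3/4.
Summing (A+B)·P(x,y) over outcomes with A + B > 4 gives 31/6.
E[A + B | A + B > 4] = (31/6) / (3/4) = 62/9.

62/9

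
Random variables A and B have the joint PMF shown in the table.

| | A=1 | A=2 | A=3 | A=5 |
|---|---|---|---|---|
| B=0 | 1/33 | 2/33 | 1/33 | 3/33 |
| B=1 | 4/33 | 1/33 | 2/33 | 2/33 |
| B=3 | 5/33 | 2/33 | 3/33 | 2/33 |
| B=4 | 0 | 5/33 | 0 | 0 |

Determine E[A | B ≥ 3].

P(B ≥ 3) = 17/33.
Summing A·P(A=x,B=y) over the conditioning event gives 38/33.
E[A | B ≥ 3] = (38/33) / (17/33) = 38/17.

38/17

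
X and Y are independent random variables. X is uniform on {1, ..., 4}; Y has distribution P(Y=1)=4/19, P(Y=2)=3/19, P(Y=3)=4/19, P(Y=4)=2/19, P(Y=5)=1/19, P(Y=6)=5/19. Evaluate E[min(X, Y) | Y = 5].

P(Y = 5) = 1/19.
Summing min(X,Y)·P(x,y) over outcomes with Y = 5 gives 5/38.
E[min(X, Y) | Y = 5] = (5/38) / (1/19) = 5/2.

5/2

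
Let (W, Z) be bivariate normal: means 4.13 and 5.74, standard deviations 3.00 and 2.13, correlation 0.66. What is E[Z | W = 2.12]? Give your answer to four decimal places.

The regression of Z on W has slope ρ·σ_Z/σ_W and passes through (μ_W, μ_Z).
E[Z | W=2.12] = 5.74 + (0.66)·(2.13/3.00)·(2.12 − (4.13)) = 5.74 + (0.4686)·(-2.01) = 4.7981.

4.7981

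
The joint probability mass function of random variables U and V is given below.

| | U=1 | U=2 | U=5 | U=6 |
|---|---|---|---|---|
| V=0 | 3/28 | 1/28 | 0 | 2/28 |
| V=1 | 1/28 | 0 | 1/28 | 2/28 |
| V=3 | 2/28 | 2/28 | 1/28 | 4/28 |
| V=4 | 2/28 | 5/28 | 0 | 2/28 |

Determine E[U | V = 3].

P(V = 3) = 9/28.
Σ U·P over the event = 1·(2/28) + 2·(2/28) + 5·(1/28) + 6·(4/28) = 5/4.
E[U | V = 3] = (5/4) / (9/28) = 35/9.

35/9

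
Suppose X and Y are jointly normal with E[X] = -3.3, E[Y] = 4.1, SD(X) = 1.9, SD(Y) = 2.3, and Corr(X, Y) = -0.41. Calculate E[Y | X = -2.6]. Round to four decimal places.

3.7526

The regression of Y on X has slope ρ·σ_Y/σ_X and passes through (μ_X, μ_Y).
E[Y | X=-2.6] = 4.1 + (-0.41)·(2.3/1.9)·(-2.6 − (-3.3)) = 4.1 + (-0.49632)·(0.7) = 3.7526.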